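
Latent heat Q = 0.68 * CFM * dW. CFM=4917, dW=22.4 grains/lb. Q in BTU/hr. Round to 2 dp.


Q = 0.68 * 4917 * 22.4 = 74895.74 BTU/hr

74895.74 BTU/hr


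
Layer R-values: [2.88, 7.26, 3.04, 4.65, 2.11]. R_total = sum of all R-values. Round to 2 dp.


R_total = 2.88 + 7.26 + 3.04 + 4.65 + 2.11 = 19.94

19.94


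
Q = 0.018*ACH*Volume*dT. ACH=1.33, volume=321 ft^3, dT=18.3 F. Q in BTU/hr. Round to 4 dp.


Q = 0.018 * 1.33 * 321 * 18.3 = 140.6307 BTU/hr

140.6307 BTU/hr


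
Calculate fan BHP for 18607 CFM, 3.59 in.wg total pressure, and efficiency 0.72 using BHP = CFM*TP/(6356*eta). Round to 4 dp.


BHP = 18607 * 3.59 / (6356 * 0.72) = 14.5967 hp

14.5967 hp


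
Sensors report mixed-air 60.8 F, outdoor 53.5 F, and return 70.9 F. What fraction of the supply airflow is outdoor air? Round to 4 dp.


frac = (60.8 - 70.9) / (53.5 - 70.9) = 0.5805

0.5805


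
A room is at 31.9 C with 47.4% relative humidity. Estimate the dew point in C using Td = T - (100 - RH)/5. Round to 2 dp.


Td = 31.9 - (100-47.4)/5 = 21.38 C

21.38 C


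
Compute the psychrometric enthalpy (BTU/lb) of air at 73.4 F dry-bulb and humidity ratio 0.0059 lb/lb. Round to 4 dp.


h = 0.24*73.4 + 0.0059*(1061+0.444*73.4) = 24.0682 BTU/lb

24.0682 BTU/lb


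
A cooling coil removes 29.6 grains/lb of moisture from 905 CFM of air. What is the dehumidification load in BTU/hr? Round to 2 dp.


Q = 0.68 * 905 * 29.6 = 18215.84 BTU/hr

18215.84 BTU/hr


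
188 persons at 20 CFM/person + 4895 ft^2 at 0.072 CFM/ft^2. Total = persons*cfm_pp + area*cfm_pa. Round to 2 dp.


Total = 188*20 + 4895*0.072 = 4112.44 CFM

4112.44 CFM


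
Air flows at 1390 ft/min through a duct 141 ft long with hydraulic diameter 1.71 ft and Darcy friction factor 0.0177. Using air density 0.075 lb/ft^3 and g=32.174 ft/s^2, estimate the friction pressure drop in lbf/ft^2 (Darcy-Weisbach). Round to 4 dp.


v_fps = 1390/60 = 23.1667 ft/s
dp = 0.0177*(141/1.71)*0.075*23.1667^2/(2*32.174) = 0.9130 lbf/ft^2

0.9130 lbf/ft^2


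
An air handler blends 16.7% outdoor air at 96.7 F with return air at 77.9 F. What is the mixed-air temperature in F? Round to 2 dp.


T_mix = 77.9 + (16.7/100)*(96.7-77.9) = 81.04 F

81.04 F


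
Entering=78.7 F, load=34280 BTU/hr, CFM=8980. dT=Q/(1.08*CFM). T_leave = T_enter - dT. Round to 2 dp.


dT = 34280/(1.08*8980) = 3.5346
T_leave = 78.7 - 3.5346 = 75.17 F

75.17 F


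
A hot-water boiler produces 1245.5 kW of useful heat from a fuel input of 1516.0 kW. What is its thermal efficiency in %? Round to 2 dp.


eta = (1245.5/1516.0)*100 = 82.16 %

82.16 %


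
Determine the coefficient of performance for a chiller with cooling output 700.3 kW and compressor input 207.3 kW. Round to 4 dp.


COP = 700.3 / 207.3 = 3.3782

3.3782


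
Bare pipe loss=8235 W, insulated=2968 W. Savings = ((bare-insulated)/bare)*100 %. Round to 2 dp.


Savings = ((8235-2968)/8235)*100 = 63.96 %

63.96 %


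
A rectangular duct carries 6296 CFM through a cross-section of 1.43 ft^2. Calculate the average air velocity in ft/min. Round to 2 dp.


V = 6296 / 1.43 = 4402.80 ft/min

4402.80 ft/min


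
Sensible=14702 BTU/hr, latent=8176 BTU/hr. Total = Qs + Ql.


Qt = 14702 + 8176 = 22878 BTU/hr

22878 BTU/hr


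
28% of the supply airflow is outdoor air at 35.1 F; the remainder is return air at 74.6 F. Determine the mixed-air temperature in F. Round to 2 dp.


T_mix = 0.28*35.1 + 0.72*74.6 = 63.54 F

63.54 F


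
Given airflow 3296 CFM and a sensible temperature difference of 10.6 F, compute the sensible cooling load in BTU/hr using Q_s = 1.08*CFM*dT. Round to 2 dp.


Q = 1.08 * 3296 * 10.6 = 37732.61 BTU/hr

37732.61 BTU/hr


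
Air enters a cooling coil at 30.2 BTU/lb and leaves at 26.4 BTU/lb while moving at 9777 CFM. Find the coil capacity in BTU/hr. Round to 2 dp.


Q = 4.5 * 9777 * (30.2 - 26.4) = 167186.70 BTU/hr

167186.70 BTU/hr


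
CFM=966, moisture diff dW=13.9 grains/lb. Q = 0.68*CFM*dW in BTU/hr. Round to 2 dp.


Q = 0.68 * 966 * 13.9 = 9130.63 BTU/hr

9130.63 BTU/hr


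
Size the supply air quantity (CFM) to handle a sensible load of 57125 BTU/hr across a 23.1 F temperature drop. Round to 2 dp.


CFM = 57125 / (1.08 * 23.1) = 2289.76

2289.76 CFM


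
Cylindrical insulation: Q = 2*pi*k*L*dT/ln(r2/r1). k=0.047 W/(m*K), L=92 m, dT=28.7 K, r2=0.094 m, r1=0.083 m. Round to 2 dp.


Q = 2*pi*0.047*92*28.7/ln(0.094/0.083) = 6265.24 W

6265.24 W


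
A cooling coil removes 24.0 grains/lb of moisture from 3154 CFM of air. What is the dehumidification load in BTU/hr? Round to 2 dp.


Q = 0.68 * 3154 * 24.0 = 51473.28 BTU/hr

51473.28 BTU/hr


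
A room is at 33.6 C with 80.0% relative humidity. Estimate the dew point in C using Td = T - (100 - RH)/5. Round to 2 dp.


Td = 33.6 - (100-80.0)/5 = 29.60 C

29.60 C


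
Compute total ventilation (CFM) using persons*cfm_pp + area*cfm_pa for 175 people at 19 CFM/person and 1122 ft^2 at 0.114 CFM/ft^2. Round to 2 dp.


Total = 175*19 + 1122*0.114 = 3452.91 CFM

3452.91 CFM


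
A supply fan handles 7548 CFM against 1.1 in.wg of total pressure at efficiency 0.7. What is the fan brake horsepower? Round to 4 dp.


BHP = 7548 * 1.1 / (6356 * 0.7) = 1.8661 hp

1.8661 hp


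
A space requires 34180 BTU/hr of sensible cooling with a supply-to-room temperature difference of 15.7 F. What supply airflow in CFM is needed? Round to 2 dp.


CFM = 34180 / (1.08 * 15.7) = 2015.81

2015.81 CFM


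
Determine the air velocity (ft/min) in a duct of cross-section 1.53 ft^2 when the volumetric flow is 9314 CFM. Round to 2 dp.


V = 9314 / 1.53 = 6087.58 ft/min

6087.58 ft/min


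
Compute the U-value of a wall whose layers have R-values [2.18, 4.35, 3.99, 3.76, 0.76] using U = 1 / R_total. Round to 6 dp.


R_total = 2.18 + 4.35 + 3.99 + 3.76 + 0.76 = 15.04
U = 1/15.04 = 0.066489

0.066489


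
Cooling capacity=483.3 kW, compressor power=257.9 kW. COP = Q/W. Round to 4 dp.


COP = 483.3 / 257.9 = 1.8740

1.8740


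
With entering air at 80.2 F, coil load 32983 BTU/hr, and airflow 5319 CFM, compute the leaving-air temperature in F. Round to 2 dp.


dT = 32983/(1.08*5319) = 5.7416
T_leave = 80.2 - 5.7416 = 74.46 F

74.46 F


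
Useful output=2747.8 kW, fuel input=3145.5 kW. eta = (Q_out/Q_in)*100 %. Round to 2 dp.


eta = (2747.8/3145.5)*100 = 87.36 %

87.36 %


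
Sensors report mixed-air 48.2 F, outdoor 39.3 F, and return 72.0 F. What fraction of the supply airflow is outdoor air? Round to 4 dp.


frac = (48.2 - 72.0) / (39.3 - 72.0) = 0.7278

0.7278


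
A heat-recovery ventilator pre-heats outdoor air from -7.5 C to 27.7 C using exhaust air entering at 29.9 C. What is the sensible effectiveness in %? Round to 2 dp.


eff = (27.7-(-7.5))/(29.9-(-7.5))*100 = 94.12 %

94.12 %


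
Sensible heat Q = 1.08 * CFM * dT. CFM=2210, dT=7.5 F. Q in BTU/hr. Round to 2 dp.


Q = 1.08 * 2210 * 7.5 = 17901.00 BTU/hr

17901.00 BTU/hr


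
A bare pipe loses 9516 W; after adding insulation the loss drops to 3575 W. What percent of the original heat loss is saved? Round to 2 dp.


Savings = ((9516-3575)/9516)*100 = 62.43 %

62.43 %


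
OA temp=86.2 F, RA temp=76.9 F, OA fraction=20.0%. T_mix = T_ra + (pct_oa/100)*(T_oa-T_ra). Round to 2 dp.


T_mix = 76.9 + (20.0/100)*(86.2-76.9) = 78.76 F

78.76 F


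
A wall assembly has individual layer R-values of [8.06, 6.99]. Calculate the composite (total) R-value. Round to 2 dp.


R_total = 8.06 + 6.99 = 15.05

15.05


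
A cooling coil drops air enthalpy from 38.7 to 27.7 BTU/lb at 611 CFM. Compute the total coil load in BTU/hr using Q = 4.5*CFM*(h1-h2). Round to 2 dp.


Q = 4.5 * 611 * (38.7 - 27.7) = 30244.50 BTU/hr

30244.50 BTU/hr


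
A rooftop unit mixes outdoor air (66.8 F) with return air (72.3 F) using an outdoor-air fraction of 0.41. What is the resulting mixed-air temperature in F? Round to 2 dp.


T_mix = 0.41*66.8 + 0.59*72.3 = 70.05 F

70.05 F


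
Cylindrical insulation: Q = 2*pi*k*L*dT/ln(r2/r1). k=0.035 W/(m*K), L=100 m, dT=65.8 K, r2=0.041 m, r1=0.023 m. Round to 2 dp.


Q = 2*pi*0.035*100*65.8/ln(0.041/0.023) = 2503.15 W

2503.15 W


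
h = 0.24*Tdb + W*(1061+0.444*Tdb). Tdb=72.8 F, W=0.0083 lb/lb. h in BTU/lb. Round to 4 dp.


h = 0.24*72.8 + 0.0083*(1061+0.444*72.8) = 26.5466 BTU/lb

26.5466 BTU/lb


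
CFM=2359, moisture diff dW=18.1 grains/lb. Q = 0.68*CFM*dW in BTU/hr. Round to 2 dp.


Q = 0.68 * 2359 * 18.1 = 29034.57 BTU/hr

29034.57 BTU/hr


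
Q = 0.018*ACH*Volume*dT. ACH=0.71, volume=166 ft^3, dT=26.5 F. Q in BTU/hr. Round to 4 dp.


Q = 0.018 * 0.71 * 166 * 26.5 = 56.2192 BTU/hr

56.2192 BTU/hr


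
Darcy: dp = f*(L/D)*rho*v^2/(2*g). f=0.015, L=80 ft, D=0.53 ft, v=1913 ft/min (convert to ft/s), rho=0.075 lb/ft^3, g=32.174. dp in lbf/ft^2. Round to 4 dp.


v_fps = 1913/60 = 31.8833 ft/s
dp = 0.015*(80/0.53)*0.075*31.8833^2/(2*32.174) = 2.6826 lbf/ft^2

2.6826 lbf/ft^2


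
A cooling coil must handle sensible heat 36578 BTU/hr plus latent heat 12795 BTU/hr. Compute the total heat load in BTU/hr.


Qt = 36578 + 12795 = 49373 BTU/hr

49373 BTU/hr


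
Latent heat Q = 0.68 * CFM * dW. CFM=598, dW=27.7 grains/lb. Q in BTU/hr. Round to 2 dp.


Q = 0.68 * 598 * 27.7 = 11263.93 BTU/hr

11263.93 BTU/hr


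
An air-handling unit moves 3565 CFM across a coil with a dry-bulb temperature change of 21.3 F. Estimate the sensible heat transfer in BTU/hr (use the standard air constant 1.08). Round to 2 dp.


Q = 1.08 * 3565 * 21.3 = 82009.26 BTU/hr

82009.26 BTU/hr


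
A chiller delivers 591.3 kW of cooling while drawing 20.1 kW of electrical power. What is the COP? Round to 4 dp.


COP = 591.3 / 20.1 = 29.4179

29.4179


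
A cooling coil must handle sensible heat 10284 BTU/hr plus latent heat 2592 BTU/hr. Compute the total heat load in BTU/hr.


Qt = 10284 + 2592 = 12876 BTU/hr

12876 BTU/hr


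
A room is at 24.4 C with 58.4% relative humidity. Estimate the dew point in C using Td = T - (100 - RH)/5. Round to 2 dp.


Td = 24.4 - (100-58.4)/5 = 16.08 C

16.08 C


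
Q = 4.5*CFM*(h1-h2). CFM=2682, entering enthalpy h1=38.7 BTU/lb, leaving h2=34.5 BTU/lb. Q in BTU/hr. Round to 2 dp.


Q = 4.5 * 2682 * (38.7 - 34.5) = 50689.80 BTU/hr

50689.80 BTU/hr


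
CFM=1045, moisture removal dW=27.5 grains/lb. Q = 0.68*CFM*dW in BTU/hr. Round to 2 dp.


Q = 0.68 * 1045 * 27.5 = 19541.50 BTU/hr

19541.50 BTU/hr


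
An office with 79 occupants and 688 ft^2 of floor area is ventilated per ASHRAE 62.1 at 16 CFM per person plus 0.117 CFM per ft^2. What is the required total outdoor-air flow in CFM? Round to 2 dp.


Total = 79*16 + 688*0.117 = 1344.50 CFM

1344.50 CFM


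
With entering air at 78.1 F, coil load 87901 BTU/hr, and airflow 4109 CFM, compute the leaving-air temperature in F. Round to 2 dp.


dT = 87901/(1.08*4109) = 19.8077
T_leave = 78.1 - 19.8077 = 58.29 F

58.29 F


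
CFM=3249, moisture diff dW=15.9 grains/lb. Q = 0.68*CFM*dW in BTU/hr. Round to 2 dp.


Q = 0.68 * 3249 * 15.9 = 35128.19 BTU/hr

35128.19 BTU/hr


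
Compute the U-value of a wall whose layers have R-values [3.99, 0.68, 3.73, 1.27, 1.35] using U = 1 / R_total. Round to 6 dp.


R_total = 3.99 + 0.68 + 3.73 + 1.27 + 1.35 = 11.02
U = 1/11.02 = 0.090744

0.090744


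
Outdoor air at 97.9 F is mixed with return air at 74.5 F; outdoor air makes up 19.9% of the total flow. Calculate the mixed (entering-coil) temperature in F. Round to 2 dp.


T_mix = 74.5 + (19.9/100)*(97.9-74.5) = 79.16 F

79.16 F


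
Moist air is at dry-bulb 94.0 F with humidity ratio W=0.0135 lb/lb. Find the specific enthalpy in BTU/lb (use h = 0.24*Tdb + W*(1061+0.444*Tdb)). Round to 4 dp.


h = 0.24*94.0 + 0.0135*(1061+0.444*94.0) = 37.4469 BTU/lb

37.4469 BTU/lb


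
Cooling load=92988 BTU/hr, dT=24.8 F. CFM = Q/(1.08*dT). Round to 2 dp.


CFM = 92988 / (1.08 * 24.8) = 3471.77

3471.77 CFM


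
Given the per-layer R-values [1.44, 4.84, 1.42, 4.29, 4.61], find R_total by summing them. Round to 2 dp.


R_total = 1.44 + 4.84 + 1.42 + 4.29 + 4.61 = 16.60

16.60


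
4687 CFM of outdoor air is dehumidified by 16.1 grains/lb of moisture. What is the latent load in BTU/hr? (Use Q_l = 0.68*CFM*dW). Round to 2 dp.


Q = 0.68 * 4687 * 16.1 = 51313.28 BTU/hr

51313.28 BTU/hr


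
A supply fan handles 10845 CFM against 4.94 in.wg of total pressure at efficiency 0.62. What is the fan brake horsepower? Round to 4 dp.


BHP = 10845 * 4.94 / (6356 * 0.62) = 13.5951 hp

13.5951 hp


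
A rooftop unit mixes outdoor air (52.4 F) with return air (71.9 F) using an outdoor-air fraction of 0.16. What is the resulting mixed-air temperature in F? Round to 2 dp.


T_mix = 0.16*52.4 + 0.84*71.9 = 68.78 F

68.78 F


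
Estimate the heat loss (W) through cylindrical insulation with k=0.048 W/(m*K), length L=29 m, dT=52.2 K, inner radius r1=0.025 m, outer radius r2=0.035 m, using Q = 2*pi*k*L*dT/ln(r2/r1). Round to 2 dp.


Q = 2*pi*0.048*29*52.2/ln(0.035/0.025) = 1356.88 W

1356.88 W


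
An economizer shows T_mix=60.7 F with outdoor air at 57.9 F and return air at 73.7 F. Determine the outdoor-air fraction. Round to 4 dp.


frac = (60.7 - 73.7) / (57.9 - 73.7) = 0.8228

0.8228


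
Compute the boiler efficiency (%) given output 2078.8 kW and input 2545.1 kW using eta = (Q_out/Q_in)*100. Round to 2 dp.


eta = (2078.8/2545.1)*100 = 81.68 %

81.68 %


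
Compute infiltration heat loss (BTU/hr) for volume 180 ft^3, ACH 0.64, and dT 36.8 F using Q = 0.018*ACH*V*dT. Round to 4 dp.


Q = 0.018 * 0.64 * 180 * 36.8 = 76.3085 BTU/hr

76.3085 BTU/hr


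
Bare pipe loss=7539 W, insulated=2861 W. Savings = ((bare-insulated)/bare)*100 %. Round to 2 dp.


Savings = ((7539-2861)/7539)*100 = 62.05 %

62.05 %


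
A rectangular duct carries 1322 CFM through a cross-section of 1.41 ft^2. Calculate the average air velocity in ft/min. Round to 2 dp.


V = 1322 / 1.41 = 937.59 ft/min

937.59 ft/min


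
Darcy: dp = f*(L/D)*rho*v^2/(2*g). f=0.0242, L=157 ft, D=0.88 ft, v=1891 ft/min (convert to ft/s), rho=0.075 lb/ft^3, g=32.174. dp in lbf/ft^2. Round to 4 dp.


v_fps = 1891/60 = 31.5167 ft/s
dp = 0.0242*(157/0.88)*0.075*31.5167^2/(2*32.174) = 4.9985 lbf/ft^2

4.9985 lbf/ft^2


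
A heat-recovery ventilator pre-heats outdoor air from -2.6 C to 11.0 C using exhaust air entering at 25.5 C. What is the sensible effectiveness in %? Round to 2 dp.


eff = (11.0-(-2.6))/(25.5-(-2.6))*100 = 48.40 %

48.40 %


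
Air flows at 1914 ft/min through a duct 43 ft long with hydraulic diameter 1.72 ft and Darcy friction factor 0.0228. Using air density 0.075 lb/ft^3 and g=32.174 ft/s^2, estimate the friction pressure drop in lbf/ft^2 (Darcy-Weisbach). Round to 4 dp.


v_fps = 1914/60 = 31.9 ft/s
dp = 0.0228*(43/1.72)*0.075*31.9^2/(2*32.174) = 0.6761 lbf/ft^2

0.6761 lbf/ft^2


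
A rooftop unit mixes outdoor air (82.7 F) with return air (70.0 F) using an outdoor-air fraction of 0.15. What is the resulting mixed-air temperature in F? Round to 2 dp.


T_mix = 0.15*82.7 + 0.85*70.0 = 71.91 F

71.91 F


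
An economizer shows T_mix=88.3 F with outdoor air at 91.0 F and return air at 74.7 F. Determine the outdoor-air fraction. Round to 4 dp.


frac = (88.3 - 74.7) / (91.0 - 74.7) = 0.8344

0.8344


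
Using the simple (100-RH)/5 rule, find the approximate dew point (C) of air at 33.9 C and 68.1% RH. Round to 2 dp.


Td = 33.9 - (100-68.1)/5 = 27.52 C

27.52 C


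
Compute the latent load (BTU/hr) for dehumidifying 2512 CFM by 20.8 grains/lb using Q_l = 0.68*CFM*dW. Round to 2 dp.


Q = 0.68 * 2512 * 20.8 = 35529.73 BTU/hr

35529.73 BTU/hr


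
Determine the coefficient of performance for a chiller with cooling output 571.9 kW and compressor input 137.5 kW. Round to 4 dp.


COP = 571.9 / 137.5 = 4.1593

4.1593


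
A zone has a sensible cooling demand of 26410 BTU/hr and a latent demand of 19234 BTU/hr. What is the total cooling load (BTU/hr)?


Qt = 26410 + 19234 = 45644 BTU/hr

45644 BTU/hr


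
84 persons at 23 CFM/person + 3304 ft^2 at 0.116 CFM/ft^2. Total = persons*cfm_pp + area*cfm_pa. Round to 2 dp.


Total = 84*23 + 3304*0.116 = 2315.26 CFM

2315.26 CFM


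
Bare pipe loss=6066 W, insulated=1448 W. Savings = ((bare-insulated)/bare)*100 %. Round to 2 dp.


Savings = ((6066-1448)/6066)*100 = 76.13 %

76.13 %


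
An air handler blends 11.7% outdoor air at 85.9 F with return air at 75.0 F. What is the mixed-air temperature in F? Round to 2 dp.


T_mix = 75.0 + (11.7/100)*(85.9-75.0) = 76.28 F

76.28 F


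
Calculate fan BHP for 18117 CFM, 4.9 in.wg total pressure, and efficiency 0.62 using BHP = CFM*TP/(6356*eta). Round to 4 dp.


BHP = 18117 * 4.9 / (6356 * 0.62) = 22.5272 hp

22.5272 hp


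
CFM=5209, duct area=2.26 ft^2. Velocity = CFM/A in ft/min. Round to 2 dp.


V = 5209 / 2.26 = 2304.87 ft/min

2304.87 ft/min


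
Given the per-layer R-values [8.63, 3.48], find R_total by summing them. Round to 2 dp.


R_total = 8.63 + 3.48 = 12.11

12.11


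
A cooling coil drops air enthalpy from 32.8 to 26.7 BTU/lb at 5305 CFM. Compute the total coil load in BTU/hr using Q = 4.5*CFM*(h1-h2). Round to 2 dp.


Q = 4.5 * 5305 * (32.8 - 26.7) = 145622.25 BTU/hr

145622.25 BTU/hr


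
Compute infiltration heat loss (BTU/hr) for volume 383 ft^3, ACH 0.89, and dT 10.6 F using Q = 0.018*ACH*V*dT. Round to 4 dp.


Q = 0.018 * 0.89 * 383 * 10.6 = 65.0380 BTU/hr

65.0380 BTU/hr


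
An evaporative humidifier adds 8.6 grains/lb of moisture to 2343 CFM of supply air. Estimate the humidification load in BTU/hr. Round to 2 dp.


Q = 0.68 * 2343 * 8.6 = 13701.86 BTU/hr

13701.86 BTU/hr


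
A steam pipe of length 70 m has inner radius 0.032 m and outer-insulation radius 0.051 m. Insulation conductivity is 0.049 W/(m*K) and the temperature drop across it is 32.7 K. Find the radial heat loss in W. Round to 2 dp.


Q = 2*pi*0.049*70*32.7/ln(0.051/0.032) = 1512.00 W

1512.00 W


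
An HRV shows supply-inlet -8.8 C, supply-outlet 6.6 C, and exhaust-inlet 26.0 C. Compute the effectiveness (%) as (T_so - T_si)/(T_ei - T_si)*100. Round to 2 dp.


eff = (6.6-(-8.8))/(26.0-(-8.8))*100 = 44.25 %

44.25 %


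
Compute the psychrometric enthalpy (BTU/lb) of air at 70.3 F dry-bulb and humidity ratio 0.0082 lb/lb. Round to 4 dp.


h = 0.24*70.3 + 0.0082*(1061+0.444*70.3) = 25.8281 BTU/lb

25.8281 BTU/lb


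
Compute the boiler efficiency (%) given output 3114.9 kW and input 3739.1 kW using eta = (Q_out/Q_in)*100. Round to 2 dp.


eta = (3114.9/3739.1)*100 = 83.31 %

83.31 %


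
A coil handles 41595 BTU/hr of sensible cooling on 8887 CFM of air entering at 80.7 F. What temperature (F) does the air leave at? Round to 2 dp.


dT = 41595/(1.08*8887) = 4.3337
T_leave = 80.7 - 4.3337 = 76.37 F

76.37 F


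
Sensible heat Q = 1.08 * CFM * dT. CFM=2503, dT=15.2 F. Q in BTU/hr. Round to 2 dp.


Q = 1.08 * 2503 * 15.2 = 41089.25 BTU/hr

41089.25 BTU/hr


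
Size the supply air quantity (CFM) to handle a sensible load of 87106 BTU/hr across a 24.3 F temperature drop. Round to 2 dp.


CFM = 87106 / (1.08 * 24.3) = 3319.08

3319.08 CFM


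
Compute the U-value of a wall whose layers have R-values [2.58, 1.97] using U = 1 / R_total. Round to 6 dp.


R_total = 2.58 + 1.97 = 4.55
U = 1/4.55 = 0.219780

0.219780


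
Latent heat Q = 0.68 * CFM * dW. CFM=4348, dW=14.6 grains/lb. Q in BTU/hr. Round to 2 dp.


Q = 0.68 * 4348 * 14.6 = 43166.94 BTU/hr

43166.94 BTU/hr


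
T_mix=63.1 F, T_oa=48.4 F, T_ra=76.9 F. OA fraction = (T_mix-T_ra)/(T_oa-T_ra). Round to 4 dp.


frac = (63.1 - 76.9) / (48.4 - 76.9) = 0.4842

0.4842


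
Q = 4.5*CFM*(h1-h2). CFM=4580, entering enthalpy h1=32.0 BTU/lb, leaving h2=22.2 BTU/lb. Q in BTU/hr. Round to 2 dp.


Q = 4.5 * 4580 * (32.0 - 22.2) = 201978.00 BTU/hr

201978.00 BTU/hr


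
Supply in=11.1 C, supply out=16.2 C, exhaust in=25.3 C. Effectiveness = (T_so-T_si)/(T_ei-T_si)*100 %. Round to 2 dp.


eff = (16.2-11.1)/(25.3-11.1)*100 = 35.92 %

35.92 %


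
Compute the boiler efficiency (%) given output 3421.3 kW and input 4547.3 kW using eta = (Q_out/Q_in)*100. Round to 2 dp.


eta = (3421.3/4547.3)*100 = 75.24 %

75.24 %


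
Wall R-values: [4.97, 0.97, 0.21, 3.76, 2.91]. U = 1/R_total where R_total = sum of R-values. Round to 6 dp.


R_total = 4.97 + 0.97 + 0.21 + 3.76 + 2.91 = 12.82
U = 1/12.82 = 0.078003

0.078003


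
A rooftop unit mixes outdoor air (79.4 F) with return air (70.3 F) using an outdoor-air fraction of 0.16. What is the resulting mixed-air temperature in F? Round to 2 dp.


T_mix = 0.16*79.4 + 0.84*70.3 = 71.76 F

71.76 F


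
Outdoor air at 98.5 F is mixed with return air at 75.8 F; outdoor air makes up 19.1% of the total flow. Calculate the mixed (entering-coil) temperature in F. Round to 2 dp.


T_mix = 75.8 + (19.1/100)*(98.5-75.8) = 80.14 F

80.14 F


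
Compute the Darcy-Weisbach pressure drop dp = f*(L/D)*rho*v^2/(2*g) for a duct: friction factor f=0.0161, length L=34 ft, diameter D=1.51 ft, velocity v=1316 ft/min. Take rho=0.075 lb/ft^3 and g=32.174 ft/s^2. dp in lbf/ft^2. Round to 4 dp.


v_fps = 1316/60 = 21.9333 ft/s
dp = 0.0161*(34/1.51)*0.075*21.9333^2/(2*32.174) = 0.2033 lbf/ft^2

0.2033 lbf/ft^2


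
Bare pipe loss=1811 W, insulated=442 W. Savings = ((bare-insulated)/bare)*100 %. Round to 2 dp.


Savings = ((1811-442)/1811)*100 = 75.59 %

75.59 %


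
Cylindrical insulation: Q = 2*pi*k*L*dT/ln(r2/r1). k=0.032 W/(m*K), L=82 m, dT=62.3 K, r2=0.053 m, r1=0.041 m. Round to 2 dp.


Q = 2*pi*0.032*82*62.3/ln(0.053/0.041) = 4001.03 W

4001.03 W


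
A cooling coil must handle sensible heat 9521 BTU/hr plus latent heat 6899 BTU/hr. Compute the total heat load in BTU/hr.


Qt = 9521 + 6899 = 16420 BTU/hr

16420 BTU/hr


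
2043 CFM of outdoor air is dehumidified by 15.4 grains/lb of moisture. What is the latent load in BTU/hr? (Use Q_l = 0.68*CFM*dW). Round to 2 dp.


Q = 0.68 * 2043 * 15.4 = 21394.30 BTU/hr

21394.30 BTU/hr


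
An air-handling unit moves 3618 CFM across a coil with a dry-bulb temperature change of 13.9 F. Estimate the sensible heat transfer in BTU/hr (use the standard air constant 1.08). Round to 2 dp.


Q = 1.08 * 3618 * 13.9 = 54313.42 BTU/hr

54313.42 BTU/hr


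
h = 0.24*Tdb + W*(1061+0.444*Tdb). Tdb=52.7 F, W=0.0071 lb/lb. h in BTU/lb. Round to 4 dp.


h = 0.24*52.7 + 0.0071*(1061+0.444*52.7) = 20.3472 BTU/lb

20.3472 BTU/lb


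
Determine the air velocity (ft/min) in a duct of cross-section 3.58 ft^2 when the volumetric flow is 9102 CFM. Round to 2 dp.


V = 9102 / 3.58 = 2542.46 ft/min

2542.46 ft/min


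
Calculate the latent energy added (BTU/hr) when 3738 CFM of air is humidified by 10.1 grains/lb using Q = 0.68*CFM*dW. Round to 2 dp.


Q = 0.68 * 3738 * 10.1 = 25672.58 BTU/hr

25672.58 BTU/hr


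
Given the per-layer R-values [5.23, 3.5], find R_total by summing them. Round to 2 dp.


R_total = 5.23 + 3.5 = 8.73

8.73


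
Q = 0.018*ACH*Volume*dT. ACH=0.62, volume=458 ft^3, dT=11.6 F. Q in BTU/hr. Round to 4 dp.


Q = 0.018 * 0.62 * 458 * 11.6 = 59.2908 BTU/hr

59.2908 BTU/hr


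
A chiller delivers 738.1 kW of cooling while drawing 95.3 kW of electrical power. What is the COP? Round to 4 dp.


COP = 738.1 / 95.3 = 7.7450

7.7450


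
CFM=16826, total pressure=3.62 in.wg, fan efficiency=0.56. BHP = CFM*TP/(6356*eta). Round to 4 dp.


BHP = 16826 * 3.62 / (6356 * 0.56) = 17.1127 hp

17.1127 hp


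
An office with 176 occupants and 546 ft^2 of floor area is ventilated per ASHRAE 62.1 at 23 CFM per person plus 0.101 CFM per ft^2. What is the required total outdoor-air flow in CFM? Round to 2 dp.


Total = 176*23 + 546*0.101 = 4103.15 CFM

4103.15 CFM


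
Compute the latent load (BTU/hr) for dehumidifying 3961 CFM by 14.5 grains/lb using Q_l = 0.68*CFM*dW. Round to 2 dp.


Q = 0.68 * 3961 * 14.5 = 39055.46 BTU/hr

39055.46 BTU/hr


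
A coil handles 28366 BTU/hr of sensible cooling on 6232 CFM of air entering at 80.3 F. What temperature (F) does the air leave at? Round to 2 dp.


dT = 28366/(1.08*6232) = 4.2145
T_leave = 80.3 - 4.2145 = 76.09 F

76.09 F


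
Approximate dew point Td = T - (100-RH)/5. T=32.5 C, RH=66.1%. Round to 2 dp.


Td = 32.5 - (100-66.1)/5 = 25.72 C

25.72 C


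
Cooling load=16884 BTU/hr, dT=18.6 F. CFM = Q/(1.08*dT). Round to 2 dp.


CFM = 16884 / (1.08 * 18.6) = 840.50

840.50 CFM


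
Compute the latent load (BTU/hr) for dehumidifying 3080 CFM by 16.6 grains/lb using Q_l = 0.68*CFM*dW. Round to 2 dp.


Q = 0.68 * 3080 * 16.6 = 34767.04 BTU/hr

34767.04 BTU/hr


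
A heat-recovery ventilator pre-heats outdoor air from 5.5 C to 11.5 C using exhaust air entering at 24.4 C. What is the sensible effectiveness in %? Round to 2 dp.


eff = (11.5-5.5)/(24.4-5.5)*100 = 31.75 %

31.75 %


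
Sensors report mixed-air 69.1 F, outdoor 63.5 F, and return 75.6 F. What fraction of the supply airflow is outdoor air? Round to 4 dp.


frac = (69.1 - 75.6) / (63.5 - 75.6) = 0.5372

0.5372


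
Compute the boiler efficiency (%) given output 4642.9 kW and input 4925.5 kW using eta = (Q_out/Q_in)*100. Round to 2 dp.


eta = (4642.9/4925.5)*100 = 94.26 %

94.26 %


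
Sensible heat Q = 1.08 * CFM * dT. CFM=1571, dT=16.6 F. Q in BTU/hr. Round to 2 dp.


Q = 1.08 * 1571 * 16.6 = 28164.89 BTU/hr

28164.89 BTU/hr


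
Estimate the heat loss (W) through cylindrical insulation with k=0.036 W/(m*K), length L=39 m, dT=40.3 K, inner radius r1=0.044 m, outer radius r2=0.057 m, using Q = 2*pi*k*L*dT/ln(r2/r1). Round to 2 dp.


Q = 2*pi*0.036*39*40.3/ln(0.057/0.044) = 1373.36 W

1373.36 W


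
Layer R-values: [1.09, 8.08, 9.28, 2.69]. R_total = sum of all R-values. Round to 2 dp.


R_total = 1.09 + 8.08 + 9.28 + 2.69 = 21.14

21.14


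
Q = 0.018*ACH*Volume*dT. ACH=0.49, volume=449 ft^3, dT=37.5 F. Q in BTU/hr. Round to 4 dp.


Q = 0.018 * 0.49 * 449 * 37.5 = 148.5068 BTU/hr

148.5068 BTU/hr


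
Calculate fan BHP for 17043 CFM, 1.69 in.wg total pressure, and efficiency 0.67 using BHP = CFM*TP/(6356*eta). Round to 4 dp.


BHP = 17043 * 1.69 / (6356 * 0.67) = 6.7635 hp

6.7635 hp


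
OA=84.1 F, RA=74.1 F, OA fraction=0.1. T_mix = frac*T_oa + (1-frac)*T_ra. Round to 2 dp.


T_mix = 0.1*84.1 + 0.9*74.1 = 75.10 F

75.10 F


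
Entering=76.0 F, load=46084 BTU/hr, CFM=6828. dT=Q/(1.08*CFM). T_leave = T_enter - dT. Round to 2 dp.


dT = 46084/(1.08*6828) = 6.2493
T_leave = 76.0 - 6.2493 = 69.75 F

69.75 F


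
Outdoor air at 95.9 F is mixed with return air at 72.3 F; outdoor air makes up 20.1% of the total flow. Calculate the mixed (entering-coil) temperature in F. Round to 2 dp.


T_mix = 72.3 + (20.1/100)*(95.9-72.3) = 77.04 F

77.04 F


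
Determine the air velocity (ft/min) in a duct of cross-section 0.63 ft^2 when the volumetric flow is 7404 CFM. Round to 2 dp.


V = 7404 / 0.63 = 11752.38 ft/min

11752.38 ft/min


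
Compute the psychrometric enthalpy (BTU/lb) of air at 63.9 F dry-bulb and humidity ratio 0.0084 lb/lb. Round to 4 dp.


h = 0.24*63.9 + 0.0084*(1061+0.444*63.9) = 24.4867 BTU/lb

24.4867 BTU/lb


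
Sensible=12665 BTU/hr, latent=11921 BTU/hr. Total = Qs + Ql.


Qt = 12665 + 11921 = 24586 BTU/hr

24586 BTU/hr


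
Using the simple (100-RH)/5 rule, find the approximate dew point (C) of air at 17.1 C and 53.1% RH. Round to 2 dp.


Td = 17.1 - (100-53.1)/5 = 7.72 C

7.72 C


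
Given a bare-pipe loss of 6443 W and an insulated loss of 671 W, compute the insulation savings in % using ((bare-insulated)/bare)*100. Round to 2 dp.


Savings = ((6443-671)/6443)*100 = 89.59 %

89.59 %


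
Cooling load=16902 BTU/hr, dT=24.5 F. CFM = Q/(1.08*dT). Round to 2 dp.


CFM = 16902 / (1.08 * 24.5) = 638.78

638.78 CFM


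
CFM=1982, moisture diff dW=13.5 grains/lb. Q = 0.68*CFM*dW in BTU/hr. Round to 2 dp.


Q = 0.68 * 1982 * 13.5 = 18194.76 BTU/hr

18194.76 BTU/hr


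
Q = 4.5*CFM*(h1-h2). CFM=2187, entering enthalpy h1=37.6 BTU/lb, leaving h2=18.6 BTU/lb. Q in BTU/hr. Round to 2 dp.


Q = 4.5 * 2187 * (37.6 - 18.6) = 186988.50 BTU/hr

186988.50 BTU/hr


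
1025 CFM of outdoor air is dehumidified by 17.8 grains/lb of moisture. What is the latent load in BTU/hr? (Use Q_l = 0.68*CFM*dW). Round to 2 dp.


Q = 0.68 * 1025 * 17.8 = 12406.60 BTU/hr

12406.60 BTU/hr


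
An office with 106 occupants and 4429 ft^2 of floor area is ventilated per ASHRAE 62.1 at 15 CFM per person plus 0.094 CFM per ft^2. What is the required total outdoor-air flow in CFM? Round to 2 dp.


Total = 106*15 + 4429*0.094 = 2006.33 CFM

2006.33 CFM


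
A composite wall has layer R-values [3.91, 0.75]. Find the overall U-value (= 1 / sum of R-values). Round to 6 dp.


R_total = 3.91 + 0.75 = 4.66
U = 1/4.66 = 0.214592

0.214592


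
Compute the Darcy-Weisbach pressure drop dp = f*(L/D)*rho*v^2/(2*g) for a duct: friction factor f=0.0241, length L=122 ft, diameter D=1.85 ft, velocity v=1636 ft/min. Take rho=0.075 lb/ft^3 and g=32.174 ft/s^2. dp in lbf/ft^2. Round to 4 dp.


v_fps = 1636/60 = 27.2667 ft/s
dp = 0.0241*(122/1.85)*0.075*27.2667^2/(2*32.174) = 1.3772 lbf/ft^2

1.3772 lbf/ft^2


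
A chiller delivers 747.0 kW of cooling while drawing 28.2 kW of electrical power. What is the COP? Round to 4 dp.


COP = 747.0 / 28.2 = 26.4894

26.4894


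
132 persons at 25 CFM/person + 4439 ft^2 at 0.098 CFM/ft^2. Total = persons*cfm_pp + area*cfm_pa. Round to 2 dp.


Total = 132*25 + 4439*0.098 = 3735.02 CFM

3735.02 CFM


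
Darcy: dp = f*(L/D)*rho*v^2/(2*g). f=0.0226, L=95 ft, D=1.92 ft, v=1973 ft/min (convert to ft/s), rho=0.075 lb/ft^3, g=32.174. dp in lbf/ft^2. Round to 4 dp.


v_fps = 1973/60 = 32.8833 ft/s
dp = 0.0226*(95/1.92)*0.075*32.8833^2/(2*32.174) = 1.4093 lbf/ft^2

1.4093 lbf/ft^2


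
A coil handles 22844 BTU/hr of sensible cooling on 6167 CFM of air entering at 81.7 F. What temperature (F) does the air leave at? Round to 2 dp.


dT = 22844/(1.08*6167) = 3.4298
T_leave = 81.7 - 3.4298 = 78.27 F

78.27 F


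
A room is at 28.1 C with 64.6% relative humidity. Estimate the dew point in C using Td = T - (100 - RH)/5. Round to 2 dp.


Td = 28.1 - (100-64.6)/5 = 21.02 C

21.02 C


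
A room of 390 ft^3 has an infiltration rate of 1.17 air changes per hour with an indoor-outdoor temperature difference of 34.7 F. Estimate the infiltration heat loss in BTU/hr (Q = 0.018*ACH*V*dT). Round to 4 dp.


Q = 0.018 * 1.17 * 390 * 34.7 = 285.0050 BTU/hr

285.0050 BTU/hr


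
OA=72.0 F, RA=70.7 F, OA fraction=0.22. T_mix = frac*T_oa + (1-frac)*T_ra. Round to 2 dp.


T_mix = 0.22*72.0 + 0.78*70.7 = 70.99 F

70.99 F


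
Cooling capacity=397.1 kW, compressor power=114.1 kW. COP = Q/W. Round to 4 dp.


COP = 397.1 / 114.1 = 3.4803

3.4803


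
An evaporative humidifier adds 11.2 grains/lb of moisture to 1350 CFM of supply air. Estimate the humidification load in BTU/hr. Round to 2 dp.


Q = 0.68 * 1350 * 11.2 = 10281.60 BTU/hr

10281.60 BTU/hr


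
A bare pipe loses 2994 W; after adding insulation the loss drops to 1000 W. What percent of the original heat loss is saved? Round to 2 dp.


Savings = ((2994-1000)/2994)*100 = 66.60 %

66.60 %


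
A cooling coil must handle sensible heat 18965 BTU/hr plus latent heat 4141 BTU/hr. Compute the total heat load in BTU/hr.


Qt = 18965 + 4141 = 23106 BTU/hr

23106 BTU/hr


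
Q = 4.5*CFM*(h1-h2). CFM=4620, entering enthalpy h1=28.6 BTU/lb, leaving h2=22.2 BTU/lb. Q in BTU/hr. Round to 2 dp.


Q = 4.5 * 4620 * (28.6 - 22.2) = 133056.00 BTU/hr

133056.00 BTU/hr


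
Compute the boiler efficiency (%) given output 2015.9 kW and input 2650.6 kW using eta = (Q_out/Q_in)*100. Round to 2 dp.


eta = (2015.9/2650.6)*100 = 76.05 %

76.05 %


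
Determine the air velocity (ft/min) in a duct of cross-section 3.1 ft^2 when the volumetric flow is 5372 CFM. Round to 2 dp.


V = 5372 / 3.1 = 1732.90 ft/min

1732.90 ft/min


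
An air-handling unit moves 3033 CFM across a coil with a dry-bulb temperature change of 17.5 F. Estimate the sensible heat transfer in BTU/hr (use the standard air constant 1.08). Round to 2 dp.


Q = 1.08 * 3033 * 17.5 = 57323.70 BTU/hr

57323.70 BTU/hr


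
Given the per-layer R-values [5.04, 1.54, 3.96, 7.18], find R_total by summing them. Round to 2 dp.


R_total = 5.04 + 1.54 + 3.96 + 7.18 = 17.72

17.72


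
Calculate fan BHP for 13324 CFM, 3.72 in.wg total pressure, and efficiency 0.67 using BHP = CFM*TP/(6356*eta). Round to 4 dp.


BHP = 13324 * 3.72 / (6356 * 0.67) = 11.6391 hp

11.6391 hp


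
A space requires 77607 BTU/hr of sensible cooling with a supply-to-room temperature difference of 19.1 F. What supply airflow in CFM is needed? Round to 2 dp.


CFM = 77607 / (1.08 * 19.1) = 3762.22

3762.22 CFM


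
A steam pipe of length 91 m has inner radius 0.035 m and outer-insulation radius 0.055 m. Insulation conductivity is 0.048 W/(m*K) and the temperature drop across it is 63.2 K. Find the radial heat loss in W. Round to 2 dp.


Q = 2*pi*0.048*91*63.2/ln(0.055/0.035) = 3837.56 W

3837.56 W


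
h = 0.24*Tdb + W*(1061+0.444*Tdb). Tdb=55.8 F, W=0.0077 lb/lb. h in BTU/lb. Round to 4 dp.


h = 0.24*55.8 + 0.0077*(1061+0.444*55.8) = 21.7525 BTU/lb

21.7525 BTU/lb


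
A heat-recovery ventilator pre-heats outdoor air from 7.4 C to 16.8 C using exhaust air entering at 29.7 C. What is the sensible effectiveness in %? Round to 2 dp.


eff = (16.8-7.4)/(29.7-7.4)*100 = 42.15 %

42.15 %


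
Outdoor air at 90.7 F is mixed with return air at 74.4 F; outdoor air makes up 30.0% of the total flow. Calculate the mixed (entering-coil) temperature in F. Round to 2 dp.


T_mix = 74.4 + (30.0/100)*(90.7-74.4) = 79.29 F

79.29 F


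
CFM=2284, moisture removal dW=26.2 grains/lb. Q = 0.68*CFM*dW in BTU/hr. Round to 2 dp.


Q = 0.68 * 2284 * 26.2 = 40691.74 BTU/hr

40691.74 BTU/hr


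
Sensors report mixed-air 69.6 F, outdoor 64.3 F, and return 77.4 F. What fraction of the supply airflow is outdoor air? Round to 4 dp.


frac = (69.6 - 77.4) / (64.3 - 77.4) = 0.5954

0.5954


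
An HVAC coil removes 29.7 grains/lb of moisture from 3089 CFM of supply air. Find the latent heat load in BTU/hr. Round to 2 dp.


Q = 0.68 * 3089 * 29.7 = 62385.44 BTU/hr

62385.44 BTU/hr


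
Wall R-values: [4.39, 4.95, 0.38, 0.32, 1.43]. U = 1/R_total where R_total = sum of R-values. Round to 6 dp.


R_total = 4.39 + 4.95 + 0.38 + 0.32 + 1.43 = 11.47
U = 1/11.47 = 0.087184

0.087184


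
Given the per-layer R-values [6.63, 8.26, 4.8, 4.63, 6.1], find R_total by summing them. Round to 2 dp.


R_total = 6.63 + 8.26 + 4.8 + 4.63 + 6.1 = 30.42

30.42


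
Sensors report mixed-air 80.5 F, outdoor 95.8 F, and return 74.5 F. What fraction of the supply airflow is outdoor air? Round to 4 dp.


frac = (80.5 - 74.5) / (95.8 - 74.5) = 0.2817

0.2817


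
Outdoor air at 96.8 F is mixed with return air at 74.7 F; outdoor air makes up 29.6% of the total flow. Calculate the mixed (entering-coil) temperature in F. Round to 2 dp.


T_mix = 74.7 + (29.6/100)*(96.8-74.7) = 81.24 F

81.24 F


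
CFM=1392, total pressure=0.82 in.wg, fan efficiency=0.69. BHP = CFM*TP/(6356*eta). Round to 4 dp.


BHP = 1392 * 0.82 / (6356 * 0.69) = 0.2603 hp

0.2603 hp


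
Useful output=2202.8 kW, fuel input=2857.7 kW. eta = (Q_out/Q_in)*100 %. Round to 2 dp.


eta = (2202.8/2857.7)*100 = 77.08 %

77.08 %


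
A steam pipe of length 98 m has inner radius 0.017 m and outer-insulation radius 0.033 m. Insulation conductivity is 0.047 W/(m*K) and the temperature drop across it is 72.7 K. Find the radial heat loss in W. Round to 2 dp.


Q = 2*pi*0.047*98*72.7/ln(0.033/0.017) = 3171.99 W

3171.99 W


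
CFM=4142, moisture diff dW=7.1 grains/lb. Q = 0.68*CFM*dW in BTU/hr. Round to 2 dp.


Q = 0.68 * 4142 * 7.1 = 19997.58 BTU/hr

19997.58 BTU/hr


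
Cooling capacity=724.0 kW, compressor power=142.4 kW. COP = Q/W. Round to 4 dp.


COP = 724.0 / 142.4 = 5.0843

5.0843


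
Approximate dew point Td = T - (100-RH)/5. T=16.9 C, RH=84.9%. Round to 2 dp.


Td = 16.9 - (100-84.9)/5 = 13.88 C

13.88 C


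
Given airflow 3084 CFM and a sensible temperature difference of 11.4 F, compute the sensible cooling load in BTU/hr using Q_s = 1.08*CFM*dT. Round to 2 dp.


Q = 1.08 * 3084 * 11.4 = 37970.21 BTU/hr

37970.21 BTU/hr


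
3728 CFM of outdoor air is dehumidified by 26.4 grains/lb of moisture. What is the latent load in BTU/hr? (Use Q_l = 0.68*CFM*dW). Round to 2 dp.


Q = 0.68 * 3728 * 26.4 = 66925.06 BTU/hr

66925.06 BTU/hr


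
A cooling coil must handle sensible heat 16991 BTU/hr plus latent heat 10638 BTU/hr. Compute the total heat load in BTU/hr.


Qt = 16991 + 10638 = 27629 BTU/hr

27629 BTU/hr


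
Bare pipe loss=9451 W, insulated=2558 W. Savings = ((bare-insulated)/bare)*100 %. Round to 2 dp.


Savings = ((9451-2558)/9451)*100 = 72.93 %

72.93 %


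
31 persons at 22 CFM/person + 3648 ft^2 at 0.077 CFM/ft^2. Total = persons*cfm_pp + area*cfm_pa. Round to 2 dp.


Total = 31*22 + 3648*0.077 = 962.90 CFM

962.90 CFM


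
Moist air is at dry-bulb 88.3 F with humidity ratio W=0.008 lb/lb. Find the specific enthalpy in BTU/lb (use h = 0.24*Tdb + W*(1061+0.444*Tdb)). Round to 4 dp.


h = 0.24*88.3 + 0.008*(1061+0.444*88.3) = 29.9936 BTU/lb

29.9936 BTU/lb


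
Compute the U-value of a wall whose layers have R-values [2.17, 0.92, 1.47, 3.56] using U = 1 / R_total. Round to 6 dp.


R_total = 2.17 + 0.92 + 1.47 + 3.56 = 8.12
U = 1/8.12 = 0.123153

0.123153


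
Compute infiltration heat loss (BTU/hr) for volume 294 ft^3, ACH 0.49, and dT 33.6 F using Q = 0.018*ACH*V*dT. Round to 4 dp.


Q = 0.018 * 0.49 * 294 * 33.6 = 87.1275 BTU/hr

87.1275 BTU/hr


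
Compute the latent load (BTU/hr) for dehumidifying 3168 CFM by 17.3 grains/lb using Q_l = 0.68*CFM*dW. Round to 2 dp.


Q = 0.68 * 3168 * 17.3 = 37268.35 BTU/hr

37268.35 BTU/hr


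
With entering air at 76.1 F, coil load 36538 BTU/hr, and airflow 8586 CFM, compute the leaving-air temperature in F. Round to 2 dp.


dT = 36538/(1.08*8586) = 3.9403
T_leave = 76.1 - 3.9403 = 72.16 F

72.16 F


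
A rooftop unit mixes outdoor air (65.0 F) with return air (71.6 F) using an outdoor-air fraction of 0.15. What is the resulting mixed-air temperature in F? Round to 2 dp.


T_mix = 0.15*65.0 + 0.85*71.6 = 70.61 F

70.61 F


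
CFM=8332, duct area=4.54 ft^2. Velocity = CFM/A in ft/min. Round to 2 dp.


V = 8332 / 4.54 = 1835.24 ft/min

1835.24 ft/min


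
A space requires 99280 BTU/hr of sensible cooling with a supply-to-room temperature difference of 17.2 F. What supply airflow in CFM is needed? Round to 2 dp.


CFM = 99280 / (1.08 * 17.2) = 5344.53

5344.53 CFM


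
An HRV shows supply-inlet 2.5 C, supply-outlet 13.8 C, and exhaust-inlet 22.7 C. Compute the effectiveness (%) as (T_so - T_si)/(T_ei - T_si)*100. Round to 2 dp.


eff = (13.8-2.5)/(22.7-2.5)*100 = 55.94 %

55.94 %


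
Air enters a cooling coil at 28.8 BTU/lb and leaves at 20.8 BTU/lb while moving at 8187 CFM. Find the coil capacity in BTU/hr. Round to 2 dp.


Q = 4.5 * 8187 * (28.8 - 20.8) = 294732.00 BTU/hr

294732.00 BTU/hr


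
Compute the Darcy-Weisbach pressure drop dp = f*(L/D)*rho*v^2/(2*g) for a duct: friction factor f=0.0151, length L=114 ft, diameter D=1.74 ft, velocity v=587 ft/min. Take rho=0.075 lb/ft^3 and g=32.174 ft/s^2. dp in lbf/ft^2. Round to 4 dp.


v_fps = 587/60 = 9.7833 ft/s
dp = 0.0151*(114/1.74)*0.075*9.7833^2/(2*32.174) = 0.1104 lbf/ft^2

0.1104 lbf/ft^2
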